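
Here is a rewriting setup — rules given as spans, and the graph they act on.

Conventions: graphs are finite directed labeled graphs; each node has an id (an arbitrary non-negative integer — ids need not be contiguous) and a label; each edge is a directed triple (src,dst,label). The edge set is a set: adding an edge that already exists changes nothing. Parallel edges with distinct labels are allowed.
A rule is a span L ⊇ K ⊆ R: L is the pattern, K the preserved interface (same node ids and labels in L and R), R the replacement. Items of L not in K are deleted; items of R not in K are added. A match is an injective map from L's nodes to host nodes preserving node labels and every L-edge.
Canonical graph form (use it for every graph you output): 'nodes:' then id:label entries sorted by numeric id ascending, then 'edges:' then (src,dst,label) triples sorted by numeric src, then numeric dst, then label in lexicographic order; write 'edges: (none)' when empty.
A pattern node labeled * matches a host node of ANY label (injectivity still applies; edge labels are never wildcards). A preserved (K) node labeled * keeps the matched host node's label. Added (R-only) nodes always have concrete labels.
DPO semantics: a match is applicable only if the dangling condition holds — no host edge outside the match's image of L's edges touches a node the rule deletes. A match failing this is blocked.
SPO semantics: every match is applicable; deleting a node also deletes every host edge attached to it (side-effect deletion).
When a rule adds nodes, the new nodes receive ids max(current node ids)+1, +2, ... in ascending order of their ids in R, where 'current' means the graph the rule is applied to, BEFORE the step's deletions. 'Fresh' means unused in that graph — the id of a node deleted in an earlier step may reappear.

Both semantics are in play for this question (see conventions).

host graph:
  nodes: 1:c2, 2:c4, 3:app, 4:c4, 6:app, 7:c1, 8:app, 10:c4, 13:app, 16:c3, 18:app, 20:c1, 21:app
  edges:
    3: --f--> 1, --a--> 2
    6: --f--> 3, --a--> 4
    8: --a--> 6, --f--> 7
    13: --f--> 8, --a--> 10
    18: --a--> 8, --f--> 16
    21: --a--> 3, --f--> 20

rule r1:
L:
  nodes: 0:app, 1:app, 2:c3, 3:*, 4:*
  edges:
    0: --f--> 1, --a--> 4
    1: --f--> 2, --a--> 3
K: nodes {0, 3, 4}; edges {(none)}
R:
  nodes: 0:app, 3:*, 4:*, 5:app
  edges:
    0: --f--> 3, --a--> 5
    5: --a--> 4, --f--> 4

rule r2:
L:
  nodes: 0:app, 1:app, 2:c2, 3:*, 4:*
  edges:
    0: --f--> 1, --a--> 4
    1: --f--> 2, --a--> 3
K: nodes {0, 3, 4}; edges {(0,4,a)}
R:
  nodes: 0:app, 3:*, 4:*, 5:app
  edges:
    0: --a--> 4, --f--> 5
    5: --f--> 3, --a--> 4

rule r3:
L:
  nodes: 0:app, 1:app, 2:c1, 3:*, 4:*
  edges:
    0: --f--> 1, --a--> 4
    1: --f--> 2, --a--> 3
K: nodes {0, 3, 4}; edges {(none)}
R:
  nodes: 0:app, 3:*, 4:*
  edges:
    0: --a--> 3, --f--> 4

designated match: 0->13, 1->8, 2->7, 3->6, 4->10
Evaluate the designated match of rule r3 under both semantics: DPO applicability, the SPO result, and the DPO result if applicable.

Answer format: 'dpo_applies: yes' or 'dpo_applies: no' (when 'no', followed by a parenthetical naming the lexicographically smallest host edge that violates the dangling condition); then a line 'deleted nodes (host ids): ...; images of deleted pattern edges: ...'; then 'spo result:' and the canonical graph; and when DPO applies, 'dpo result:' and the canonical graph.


dpo_applies: no
(the rule deletes node 8, which keeps host edge (18,8,a) outside the match image — the dangling condition fails, DPO blocks; SPO proceeds and side-deletes such edges)
deleted nodes (host ids): 7, 8; images of deleted pattern edges: (8,6,a); (8,7,f); (13,8,f); (13,10,a)
spo result:
nodes: 1:c2, 2:c4, 3:app, 4:c4, 6:app, 10:c4, 13:app, 16:c3, 18:app, 20:c1, 21:app
edges: (3,1,f); (3,2,a); (6,3,f); (6,4,a); (13,6,a); (13,10,f); (18,16,f); (21,3,a); (21,20,f)


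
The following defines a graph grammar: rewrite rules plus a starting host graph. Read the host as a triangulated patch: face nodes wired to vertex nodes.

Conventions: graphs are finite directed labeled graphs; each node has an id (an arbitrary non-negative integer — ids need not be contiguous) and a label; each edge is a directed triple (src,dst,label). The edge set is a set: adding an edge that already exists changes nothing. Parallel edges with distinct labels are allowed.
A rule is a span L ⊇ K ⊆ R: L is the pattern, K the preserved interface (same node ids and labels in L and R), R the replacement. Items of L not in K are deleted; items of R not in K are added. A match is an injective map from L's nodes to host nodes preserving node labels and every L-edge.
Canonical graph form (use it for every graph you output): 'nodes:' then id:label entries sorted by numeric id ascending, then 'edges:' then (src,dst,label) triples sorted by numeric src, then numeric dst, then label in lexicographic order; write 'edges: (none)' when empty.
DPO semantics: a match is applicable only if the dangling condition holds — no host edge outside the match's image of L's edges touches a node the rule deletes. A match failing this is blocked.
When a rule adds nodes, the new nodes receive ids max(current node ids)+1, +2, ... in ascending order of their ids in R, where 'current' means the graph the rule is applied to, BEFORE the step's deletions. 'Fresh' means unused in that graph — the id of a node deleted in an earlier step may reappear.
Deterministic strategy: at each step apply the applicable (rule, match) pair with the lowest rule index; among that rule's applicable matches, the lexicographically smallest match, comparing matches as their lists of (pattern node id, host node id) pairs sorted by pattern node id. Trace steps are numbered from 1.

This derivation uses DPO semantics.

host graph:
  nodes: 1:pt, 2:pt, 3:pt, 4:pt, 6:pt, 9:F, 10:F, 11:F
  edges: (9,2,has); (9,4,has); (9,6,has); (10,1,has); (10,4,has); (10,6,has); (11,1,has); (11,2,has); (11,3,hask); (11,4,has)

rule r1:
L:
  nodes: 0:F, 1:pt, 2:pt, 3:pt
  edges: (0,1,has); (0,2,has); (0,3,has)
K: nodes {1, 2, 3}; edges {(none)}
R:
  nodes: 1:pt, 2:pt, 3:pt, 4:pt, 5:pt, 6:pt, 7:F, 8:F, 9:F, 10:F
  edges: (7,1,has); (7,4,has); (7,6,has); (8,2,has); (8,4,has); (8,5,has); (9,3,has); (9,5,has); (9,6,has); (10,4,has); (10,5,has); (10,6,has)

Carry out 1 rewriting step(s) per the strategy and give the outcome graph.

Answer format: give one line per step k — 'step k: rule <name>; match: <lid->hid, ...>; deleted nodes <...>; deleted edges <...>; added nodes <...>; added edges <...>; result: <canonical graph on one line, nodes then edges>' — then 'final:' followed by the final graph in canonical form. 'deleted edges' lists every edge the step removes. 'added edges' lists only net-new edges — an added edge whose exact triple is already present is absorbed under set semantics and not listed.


step 1: rule r1; match: 0->9, 1->2, 2->4, 3->6; deleted nodes 9; deleted edges (9,2,has); (9,4,has); (9,6,has); added nodes 12, 13, 14, 15, 16, 17, 18; added edges (15,2,has); (15,12,has); (15,14,has); (16,4,has); (16,12,has); (16,13,has); (17,6,has); (17,13,has); (17,14,has); (18,12,has); (18,13,has); (18,14,has); result: nodes: 1:pt, 2:pt, 3:pt, 4:pt, 6:pt, 10:F, 11:F, 12:pt, 13:pt, 14:pt, 15:F, 16:F, 17:F, 18:F edges: (10,1,has); (10,4,has); (10,6,has); (11,1,has); (11,2,has); (11,3,hask); (11,4,has); (15,2,has); (15,12,has); (15,14,has); (16,4,has); (16,12,has); (16,13,has); (17,6,has); (17,13,has); (17,14,has); (18,12,has); (18,13,has); (18,14,has)
final:
nodes: 1:pt, 2:pt, 3:pt, 4:pt, 6:pt, 10:F, 11:F, 12:pt, 13:pt, 14:pt, 15:F, 16:F, 17:F, 18:F
edges: (10,1,has); (10,4,has); (10,6,has); (11,1,has); (11,2,has); (11,3,hask); (11,4,has); (15,2,has); (15,12,has); (15,14,has); (16,4,has); (16,12,has); (16,13,has); (17,6,has); (17,13,has); (17,14,has); (18,12,has); (18,13,has); (18,14,has)


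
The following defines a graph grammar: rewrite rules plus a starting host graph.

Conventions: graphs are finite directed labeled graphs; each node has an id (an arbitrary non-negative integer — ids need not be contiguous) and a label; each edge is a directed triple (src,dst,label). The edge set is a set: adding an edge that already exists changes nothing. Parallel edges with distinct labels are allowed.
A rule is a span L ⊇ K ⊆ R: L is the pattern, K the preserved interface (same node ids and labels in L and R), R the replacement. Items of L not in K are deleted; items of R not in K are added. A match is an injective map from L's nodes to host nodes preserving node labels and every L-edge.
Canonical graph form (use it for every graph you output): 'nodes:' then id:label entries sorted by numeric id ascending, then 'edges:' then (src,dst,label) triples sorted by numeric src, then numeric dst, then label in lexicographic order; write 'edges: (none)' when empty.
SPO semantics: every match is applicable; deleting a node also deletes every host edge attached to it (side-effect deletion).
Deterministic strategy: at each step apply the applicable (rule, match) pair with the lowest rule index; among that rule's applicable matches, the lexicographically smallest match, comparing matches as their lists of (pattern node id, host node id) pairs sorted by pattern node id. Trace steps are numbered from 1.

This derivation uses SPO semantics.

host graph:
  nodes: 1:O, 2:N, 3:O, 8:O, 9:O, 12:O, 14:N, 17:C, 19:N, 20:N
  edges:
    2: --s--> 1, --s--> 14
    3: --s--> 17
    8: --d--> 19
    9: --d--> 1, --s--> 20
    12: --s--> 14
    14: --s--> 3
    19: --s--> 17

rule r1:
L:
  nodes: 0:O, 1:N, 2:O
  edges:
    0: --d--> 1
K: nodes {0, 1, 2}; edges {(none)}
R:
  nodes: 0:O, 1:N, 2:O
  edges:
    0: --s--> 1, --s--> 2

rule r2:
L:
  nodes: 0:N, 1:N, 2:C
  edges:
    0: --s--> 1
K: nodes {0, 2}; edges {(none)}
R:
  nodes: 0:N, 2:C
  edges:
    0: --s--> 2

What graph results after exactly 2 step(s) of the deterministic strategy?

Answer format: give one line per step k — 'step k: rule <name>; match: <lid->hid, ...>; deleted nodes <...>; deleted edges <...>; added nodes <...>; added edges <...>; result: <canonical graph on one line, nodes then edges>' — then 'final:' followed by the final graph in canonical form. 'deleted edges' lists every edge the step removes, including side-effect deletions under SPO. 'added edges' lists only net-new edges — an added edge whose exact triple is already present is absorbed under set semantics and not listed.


step 1: rule r1; match: 0->8, 1->19, 2->1; deleted nodes (none); deleted edges (8,19,d); added nodes (none); added edges (8,1,s); (8,19,s); result: nodes: 1:O, 2:N, 3:O, 8:O, 9:O, 12:O, 14:N, 17:C, 19:N, 20:N edges: (2,1,s); (2,14,s); (3,17,s); (8,1,s); (8,19,s); (9,1,d); (9,20,s); (12,14,s); (14,3,s); (19,17,s)
step 2: rule r2; match: 0->2, 1->14, 2->17; deleted nodes 14; deleted edges (2,14,s); (12,14,s); (14,3,s); added nodes (none); added edges (2,17,s); result: nodes: 1:O, 2:N, 3:O, 8:O, 9:O, 12:O, 17:C, 19:N, 20:N edges: (2,1,s); (2,17,s); (3,17,s); (8,1,s); (8,19,s); (9,1,d); (9,20,s); (19,17,s)
final:
nodes: 1:O, 2:N, 3:O, 8:O, 9:O, 12:O, 17:C, 19:N, 20:N
edges: (2,1,s); (2,17,s); (3,17,s); (8,1,s); (8,19,s); (9,1,d); (9,20,s); (19,17,s)


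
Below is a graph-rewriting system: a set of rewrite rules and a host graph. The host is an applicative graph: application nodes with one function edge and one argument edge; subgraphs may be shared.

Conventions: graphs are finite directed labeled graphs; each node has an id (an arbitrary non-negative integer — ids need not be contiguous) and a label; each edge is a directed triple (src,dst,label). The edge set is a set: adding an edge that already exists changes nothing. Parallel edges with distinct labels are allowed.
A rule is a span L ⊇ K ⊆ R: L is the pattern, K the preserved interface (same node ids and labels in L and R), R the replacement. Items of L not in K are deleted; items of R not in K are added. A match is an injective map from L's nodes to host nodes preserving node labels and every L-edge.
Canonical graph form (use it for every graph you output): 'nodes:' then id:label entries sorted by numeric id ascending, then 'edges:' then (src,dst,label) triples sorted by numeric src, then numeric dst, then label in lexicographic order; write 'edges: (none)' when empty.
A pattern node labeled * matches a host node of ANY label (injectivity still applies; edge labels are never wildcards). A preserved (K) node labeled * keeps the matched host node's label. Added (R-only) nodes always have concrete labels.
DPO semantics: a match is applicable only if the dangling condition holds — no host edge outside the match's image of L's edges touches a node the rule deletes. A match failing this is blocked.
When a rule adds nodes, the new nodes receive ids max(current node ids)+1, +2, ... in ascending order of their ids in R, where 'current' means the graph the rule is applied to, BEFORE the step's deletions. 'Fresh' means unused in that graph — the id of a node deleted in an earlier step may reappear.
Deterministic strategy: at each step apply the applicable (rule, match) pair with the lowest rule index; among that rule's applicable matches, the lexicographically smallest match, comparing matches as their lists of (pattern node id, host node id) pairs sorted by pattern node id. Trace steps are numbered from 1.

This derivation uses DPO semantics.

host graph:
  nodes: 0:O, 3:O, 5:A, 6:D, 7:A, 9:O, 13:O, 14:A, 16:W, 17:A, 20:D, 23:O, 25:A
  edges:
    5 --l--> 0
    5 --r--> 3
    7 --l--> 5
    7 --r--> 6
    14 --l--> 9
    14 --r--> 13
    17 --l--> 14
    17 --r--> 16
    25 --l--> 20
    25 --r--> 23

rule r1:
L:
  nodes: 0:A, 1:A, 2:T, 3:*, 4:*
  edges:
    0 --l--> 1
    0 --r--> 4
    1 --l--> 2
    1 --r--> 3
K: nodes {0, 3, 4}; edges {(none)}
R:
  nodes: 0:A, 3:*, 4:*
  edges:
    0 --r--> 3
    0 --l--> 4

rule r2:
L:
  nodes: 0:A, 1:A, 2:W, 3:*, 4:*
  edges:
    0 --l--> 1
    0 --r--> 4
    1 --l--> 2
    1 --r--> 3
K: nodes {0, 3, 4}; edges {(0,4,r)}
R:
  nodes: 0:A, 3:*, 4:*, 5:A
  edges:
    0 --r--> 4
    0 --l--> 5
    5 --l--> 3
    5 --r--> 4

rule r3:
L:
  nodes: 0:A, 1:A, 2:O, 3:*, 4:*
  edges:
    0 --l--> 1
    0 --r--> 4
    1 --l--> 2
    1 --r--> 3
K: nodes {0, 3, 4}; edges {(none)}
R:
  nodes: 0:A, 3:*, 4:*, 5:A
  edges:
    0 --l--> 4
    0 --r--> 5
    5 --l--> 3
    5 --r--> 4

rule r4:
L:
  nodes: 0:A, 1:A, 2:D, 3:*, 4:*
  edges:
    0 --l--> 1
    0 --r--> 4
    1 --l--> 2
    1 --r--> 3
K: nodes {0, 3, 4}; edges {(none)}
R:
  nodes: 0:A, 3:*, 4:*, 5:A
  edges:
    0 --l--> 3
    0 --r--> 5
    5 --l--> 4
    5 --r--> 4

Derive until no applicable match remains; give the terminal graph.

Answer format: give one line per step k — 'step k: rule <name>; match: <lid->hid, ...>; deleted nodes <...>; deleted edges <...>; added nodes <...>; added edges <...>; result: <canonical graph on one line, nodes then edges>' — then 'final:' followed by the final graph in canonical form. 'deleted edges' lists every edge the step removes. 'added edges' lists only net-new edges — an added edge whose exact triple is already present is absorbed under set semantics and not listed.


step 1: rule r3; match: 0->7, 1->5, 2->0, 3->3, 4->6; deleted nodes 0, 5; deleted edges (5,0,l); (5,3,r); (7,5,l); (7,6,r); added nodes 26; added edges (7,6,l); (7,26,r); (26,3,l); (26,6,r); result: nodes: 3:O, 6:D, 7:A, 9:O, 13:O, 14:A, 16:W, 17:A, 20:D, 23:O, 25:A, 26:A edges: (7,6,l); (7,26,r); (14,9,l); (14,13,r); (17,14,l); (17,16,r); (25,20,l); (25,23,r); (26,3,l); (26,6,r)
step 2: rule r3; match: 0->17, 1->14, 2->9, 3->13, 4->16; deleted nodes 9, 14; deleted edges (14,9,l); (14,13,r); (17,14,l); (17,16,r); added nodes 27; added edges (17,16,l); (17,27,r); (27,13,l); (27,16,r); result: nodes: 3:O, 6:D, 7:A, 13:O, 16:W, 17:A, 20:D, 23:O, 25:A, 26:A, 27:A edges: (7,6,l); (7,26,r); (17,16,l); (17,27,r); (25,20,l); (25,23,r); (26,3,l); (26,6,r); (27,13,l); (27,16,r)
final:
nodes: 3:O, 6:D, 7:A, 13:O, 16:W, 17:A, 20:D, 23:O, 25:A, 26:A, 27:A
edges: (7,6,l); (7,26,r); (17,16,l); (17,27,r); (25,20,l); (25,23,r); (26,3,l); (26,6,r); (27,13,l); (27,16,r)


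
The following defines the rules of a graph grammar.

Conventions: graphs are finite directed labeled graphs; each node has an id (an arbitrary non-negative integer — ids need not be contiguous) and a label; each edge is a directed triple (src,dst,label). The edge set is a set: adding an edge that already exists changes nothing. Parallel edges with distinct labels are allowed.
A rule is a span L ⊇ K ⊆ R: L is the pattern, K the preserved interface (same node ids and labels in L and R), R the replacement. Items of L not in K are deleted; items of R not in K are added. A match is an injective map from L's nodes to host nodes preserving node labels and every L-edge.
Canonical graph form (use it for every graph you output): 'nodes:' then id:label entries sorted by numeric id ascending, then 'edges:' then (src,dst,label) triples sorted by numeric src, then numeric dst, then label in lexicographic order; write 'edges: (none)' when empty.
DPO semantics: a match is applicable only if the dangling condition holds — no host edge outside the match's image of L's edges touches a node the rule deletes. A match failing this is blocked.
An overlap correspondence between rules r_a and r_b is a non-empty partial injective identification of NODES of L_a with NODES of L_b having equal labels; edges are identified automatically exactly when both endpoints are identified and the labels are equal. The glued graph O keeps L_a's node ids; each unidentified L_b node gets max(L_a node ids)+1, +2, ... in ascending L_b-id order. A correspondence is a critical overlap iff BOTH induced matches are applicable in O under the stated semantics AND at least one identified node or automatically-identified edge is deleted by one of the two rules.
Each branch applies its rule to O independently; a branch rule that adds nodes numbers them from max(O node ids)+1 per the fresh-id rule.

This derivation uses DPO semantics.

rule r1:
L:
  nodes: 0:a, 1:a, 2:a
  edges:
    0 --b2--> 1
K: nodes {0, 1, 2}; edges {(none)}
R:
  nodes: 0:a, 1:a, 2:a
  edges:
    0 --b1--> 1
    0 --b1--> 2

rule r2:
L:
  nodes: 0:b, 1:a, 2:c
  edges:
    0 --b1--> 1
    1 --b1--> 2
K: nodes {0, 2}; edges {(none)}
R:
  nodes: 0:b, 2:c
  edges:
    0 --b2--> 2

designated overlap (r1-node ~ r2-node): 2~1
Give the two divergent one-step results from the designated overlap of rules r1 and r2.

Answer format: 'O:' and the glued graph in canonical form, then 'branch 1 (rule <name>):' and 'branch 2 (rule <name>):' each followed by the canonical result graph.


O:
nodes: 0:a, 1:a, 2:a, 3:b, 4:c
edges: (0,1,b2); (2,4,b1); (3,2,b1)
branch 1 (rule r1):
nodes: 0:a, 1:a, 2:a, 3:b, 4:c
edges: (0,1,b1); (0,2,b1); (2,4,b1); (3,2,b1)
branch 2 (rule r2):
nodes: 0:a, 1:a, 3:b, 4:c
edges: (0,1,b2); (3,4,b2)


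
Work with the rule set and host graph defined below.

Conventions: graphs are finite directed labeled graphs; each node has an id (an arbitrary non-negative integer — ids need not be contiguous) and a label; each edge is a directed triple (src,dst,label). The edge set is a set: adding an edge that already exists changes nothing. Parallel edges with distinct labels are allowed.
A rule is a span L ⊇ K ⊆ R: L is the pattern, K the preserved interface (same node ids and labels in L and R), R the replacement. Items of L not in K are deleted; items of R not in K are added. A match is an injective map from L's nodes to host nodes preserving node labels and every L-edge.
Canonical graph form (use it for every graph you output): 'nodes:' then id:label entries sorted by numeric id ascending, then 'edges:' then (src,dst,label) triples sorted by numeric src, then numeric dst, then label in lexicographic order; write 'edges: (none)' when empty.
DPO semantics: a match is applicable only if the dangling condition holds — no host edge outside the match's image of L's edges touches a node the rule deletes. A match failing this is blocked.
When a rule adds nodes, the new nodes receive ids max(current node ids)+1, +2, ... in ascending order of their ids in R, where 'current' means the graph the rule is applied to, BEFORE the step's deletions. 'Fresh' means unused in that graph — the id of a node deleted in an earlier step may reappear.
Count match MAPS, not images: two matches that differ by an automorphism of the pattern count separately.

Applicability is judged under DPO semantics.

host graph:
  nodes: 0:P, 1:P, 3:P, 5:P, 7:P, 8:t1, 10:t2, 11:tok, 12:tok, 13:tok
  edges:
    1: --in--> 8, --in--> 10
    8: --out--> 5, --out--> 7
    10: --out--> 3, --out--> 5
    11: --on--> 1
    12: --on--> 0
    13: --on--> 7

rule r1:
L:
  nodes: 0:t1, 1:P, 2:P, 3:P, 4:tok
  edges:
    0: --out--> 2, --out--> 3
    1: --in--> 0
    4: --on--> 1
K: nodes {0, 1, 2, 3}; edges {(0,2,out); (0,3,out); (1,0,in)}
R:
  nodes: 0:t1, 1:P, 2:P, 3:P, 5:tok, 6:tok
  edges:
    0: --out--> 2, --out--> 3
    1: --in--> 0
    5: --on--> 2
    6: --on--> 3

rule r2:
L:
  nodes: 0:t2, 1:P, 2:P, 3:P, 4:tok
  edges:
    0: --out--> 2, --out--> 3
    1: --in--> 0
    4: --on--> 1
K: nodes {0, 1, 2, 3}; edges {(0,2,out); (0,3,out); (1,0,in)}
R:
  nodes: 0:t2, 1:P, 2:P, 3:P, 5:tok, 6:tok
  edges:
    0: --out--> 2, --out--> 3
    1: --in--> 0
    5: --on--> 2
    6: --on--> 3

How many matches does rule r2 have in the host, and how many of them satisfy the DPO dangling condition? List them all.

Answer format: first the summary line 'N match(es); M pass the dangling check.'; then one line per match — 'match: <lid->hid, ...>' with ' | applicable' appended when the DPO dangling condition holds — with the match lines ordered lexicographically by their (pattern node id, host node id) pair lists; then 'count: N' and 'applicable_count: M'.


2 match(es); 2 pass the dangling check.
match: 0->10, 1->1, 2->3, 3->5, 4->11 | applicable
match: 0->10, 1->1, 2->5, 3->3, 4->11 | applicable
count: 2
applicable_count: 2


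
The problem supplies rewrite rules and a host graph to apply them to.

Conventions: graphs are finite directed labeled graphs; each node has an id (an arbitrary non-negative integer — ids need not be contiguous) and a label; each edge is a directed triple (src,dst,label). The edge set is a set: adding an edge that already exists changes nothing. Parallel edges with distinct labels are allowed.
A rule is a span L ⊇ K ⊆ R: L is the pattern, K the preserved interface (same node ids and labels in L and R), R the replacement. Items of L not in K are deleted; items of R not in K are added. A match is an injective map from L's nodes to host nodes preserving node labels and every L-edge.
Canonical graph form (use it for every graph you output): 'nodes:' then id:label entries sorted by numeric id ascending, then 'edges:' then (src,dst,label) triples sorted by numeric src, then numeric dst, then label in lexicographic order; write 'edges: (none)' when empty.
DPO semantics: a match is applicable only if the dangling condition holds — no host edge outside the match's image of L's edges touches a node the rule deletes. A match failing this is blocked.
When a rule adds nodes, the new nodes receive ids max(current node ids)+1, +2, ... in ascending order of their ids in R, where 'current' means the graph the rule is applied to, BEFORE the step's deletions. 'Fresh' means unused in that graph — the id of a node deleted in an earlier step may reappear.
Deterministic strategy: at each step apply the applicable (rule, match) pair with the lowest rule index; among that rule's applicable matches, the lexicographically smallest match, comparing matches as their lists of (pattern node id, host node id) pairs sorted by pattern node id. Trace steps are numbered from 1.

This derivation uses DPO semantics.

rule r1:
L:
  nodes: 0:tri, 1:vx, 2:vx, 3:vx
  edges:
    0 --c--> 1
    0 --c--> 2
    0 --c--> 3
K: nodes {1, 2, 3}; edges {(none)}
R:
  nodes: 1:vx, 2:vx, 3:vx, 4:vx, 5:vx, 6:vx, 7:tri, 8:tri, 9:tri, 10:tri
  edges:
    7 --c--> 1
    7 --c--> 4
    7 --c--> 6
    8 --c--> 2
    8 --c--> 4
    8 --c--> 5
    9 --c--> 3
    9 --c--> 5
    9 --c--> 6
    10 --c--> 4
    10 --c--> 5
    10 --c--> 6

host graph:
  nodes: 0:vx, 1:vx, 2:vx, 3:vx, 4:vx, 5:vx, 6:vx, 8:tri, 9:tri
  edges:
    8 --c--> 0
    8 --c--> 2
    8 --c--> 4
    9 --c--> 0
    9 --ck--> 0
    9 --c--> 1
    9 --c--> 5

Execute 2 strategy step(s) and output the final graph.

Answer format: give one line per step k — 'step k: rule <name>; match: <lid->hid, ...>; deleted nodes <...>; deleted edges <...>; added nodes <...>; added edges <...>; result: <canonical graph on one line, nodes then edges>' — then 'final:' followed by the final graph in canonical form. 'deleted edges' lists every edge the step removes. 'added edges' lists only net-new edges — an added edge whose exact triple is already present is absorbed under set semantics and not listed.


step 1: rule r1; match: 0->8, 1->0, 2->2, 3->4; deleted nodes 8; deleted edges (8,0,c); (8,2,c); (8,4,c); added nodes 10, 11, 12, 13, 14, 15, 16; added edges (13,0,c); (13,10,c); (13,12,c); (14,2,c); (14,10,c); (14,11,c); (15,4,c); (15,11,c); (15,12,c); (16,10,c); (16,11,c); (16,12,c); result: nodes: 0:vx, 1:vx, 2:vx, 3:vx, 4:vx, 5:vx, 6:vx, 9:tri, 10:vx, 11:vx, 12:vx, 13:tri, 14:tri, 15:tri, 16:tri edges: (9,0,c); (9,0,ck); (9,1,c); (9,5,c); (13,0,c); (13,10,c); (13,12,c); (14,2,c); (14,10,c); (14,11,c); (15,4,c); (15,11,c); (15,12,c); (16,10,c); (16,11,c); (16,12,c)
step 2: rule r1; match: 0->13, 1->0, 2->10, 3->12; deleted nodes 13; deleted edges (13,0,c); (13,10,c); (13,12,c); added nodes 17, 18, 19, 20, 21, 22, 23; added edges (20,0,c); (20,17,c); (20,19,c); (21,10,c); (21,17,c); (21,18,c); (22,12,c); (22,18,c); (22,19,c); (23,17,c); (23,18,c); (23,19,c); result: nodes: 0:vx, 1:vx, 2:vx, 3:vx, 4:vx, 5:vx, 6:vx, 9:tri, 10:vx, 11:vx, 12:vx, 14:tri, 15:tri, 16:tri, 17:vx, 18:vx, 19:vx, 20:tri, 21:tri, 22:tri, 23:tri edges: (9,0,c); (9,0,ck); (9,1,c); (9,5,c); (14,2,c); (14,10,c); (14,11,c); (15,4,c); (15,11,c); (15,12,c); (16,10,c); (16,11,c); (16,12,c); (20,0,c); (20,17,c); (20,19,c); (21,10,c); (21,17,c); (21,18,c); (22,12,c); (22,18,c); (22,19,c); (23,17,c); (23,18,c); (23,19,c)
final:
nodes: 0:vx, 1:vx, 2:vx, 3:vx, 4:vx, 5:vx, 6:vx, 9:tri, 10:vx, 11:vx, 12:vx, 14:tri, 15:tri, 16:tri, 17:vx, 18:vx, 19:vx, 20:tri, 21:tri, 22:tri, 23:tri
edges: (9,0,c); (9,0,ck); (9,1,c); (9,5,c); (14,2,c); (14,10,c); (14,11,c); (15,4,c); (15,11,c); (15,12,c); (16,10,c); (16,11,c); (16,12,c); (20,0,c); (20,17,c); (20,19,c); (21,10,c); (21,17,c); (21,18,c); (22,12,c); (22,18,c); (22,19,c); (23,17,c); (23,18,c); (23,19,c)


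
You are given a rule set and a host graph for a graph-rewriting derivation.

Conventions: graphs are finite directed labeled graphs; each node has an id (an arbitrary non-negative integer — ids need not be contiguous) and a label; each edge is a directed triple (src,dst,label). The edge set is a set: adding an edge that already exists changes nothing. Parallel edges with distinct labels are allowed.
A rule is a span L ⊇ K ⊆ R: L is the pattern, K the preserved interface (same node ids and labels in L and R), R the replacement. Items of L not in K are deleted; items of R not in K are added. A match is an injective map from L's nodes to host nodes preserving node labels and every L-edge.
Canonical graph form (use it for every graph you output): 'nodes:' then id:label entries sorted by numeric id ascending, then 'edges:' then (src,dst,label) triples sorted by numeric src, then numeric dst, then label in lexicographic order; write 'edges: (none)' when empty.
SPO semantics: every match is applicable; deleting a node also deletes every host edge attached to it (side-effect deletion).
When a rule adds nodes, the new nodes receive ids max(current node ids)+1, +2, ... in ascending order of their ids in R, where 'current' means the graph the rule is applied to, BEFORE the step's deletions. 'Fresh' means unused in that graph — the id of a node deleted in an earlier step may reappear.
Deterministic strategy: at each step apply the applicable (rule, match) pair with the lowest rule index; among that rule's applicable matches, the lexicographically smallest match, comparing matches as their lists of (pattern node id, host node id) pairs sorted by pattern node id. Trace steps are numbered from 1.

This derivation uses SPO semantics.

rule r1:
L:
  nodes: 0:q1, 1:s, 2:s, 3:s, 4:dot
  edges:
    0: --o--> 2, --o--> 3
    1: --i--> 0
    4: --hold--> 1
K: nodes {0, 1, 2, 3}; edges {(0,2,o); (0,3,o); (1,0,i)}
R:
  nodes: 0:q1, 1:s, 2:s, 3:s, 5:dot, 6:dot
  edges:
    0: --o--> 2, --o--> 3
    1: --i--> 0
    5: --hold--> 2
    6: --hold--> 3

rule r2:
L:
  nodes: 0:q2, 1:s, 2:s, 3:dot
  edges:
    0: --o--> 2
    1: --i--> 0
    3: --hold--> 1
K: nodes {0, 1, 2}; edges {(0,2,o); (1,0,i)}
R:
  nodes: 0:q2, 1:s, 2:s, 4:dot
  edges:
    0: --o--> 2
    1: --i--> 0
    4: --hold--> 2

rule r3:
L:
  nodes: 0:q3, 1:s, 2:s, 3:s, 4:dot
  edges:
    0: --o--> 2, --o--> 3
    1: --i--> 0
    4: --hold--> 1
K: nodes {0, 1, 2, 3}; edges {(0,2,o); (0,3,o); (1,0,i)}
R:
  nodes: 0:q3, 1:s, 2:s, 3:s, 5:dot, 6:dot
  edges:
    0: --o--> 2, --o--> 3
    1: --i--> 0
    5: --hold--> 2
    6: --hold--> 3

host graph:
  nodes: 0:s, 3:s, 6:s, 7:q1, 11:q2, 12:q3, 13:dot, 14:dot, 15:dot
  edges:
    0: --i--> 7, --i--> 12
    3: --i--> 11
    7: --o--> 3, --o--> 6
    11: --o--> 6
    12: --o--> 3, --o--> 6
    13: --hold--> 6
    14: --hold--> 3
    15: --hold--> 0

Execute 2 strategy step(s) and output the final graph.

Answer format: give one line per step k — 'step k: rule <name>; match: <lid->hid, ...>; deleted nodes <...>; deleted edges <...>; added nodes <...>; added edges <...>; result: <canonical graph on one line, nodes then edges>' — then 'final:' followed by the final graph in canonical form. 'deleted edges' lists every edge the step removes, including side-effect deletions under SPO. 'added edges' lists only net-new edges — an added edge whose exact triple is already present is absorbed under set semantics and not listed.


step 1: rule r1; match: 0->7, 1->0, 2->3, 3->6, 4->15; deleted nodes 15; deleted edges (15,0,hold); added nodes 16, 17; added edges (16,3,hold); (17,6,hold); result: nodes: 0:s, 3:s, 6:s, 7:q1, 11:q2, 12:q3, 13:dot, 14:dot, 16:dot, 17:dot edges: (0,7,i); (0,12,i); (3,11,i); (7,3,o); (7,6,o); (11,6,o); (12,3,o); (12,6,o); (13,6,hold); (14,3,hold); (16,3,hold); (17,6,hold)
step 2: rule r2; match: 0->11, 1->3, 2->6, 3->14; deleted nodes 14; deleted edges (14,3,hold); added nodes 18; added edges (18,6,hold); result: nodes: 0:s, 3:s, 6:s, 7:q1, 11:q2, 12:q3, 13:dot, 16:dot, 17:dot, 18:dot edges: (0,7,i); (0,12,i); (3,11,i); (7,3,o); (7,6,o); (11,6,o); (12,3,o); (12,6,o); (13,6,hold); (16,3,hold); (17,6,hold); (18,6,hold)
final:
nodes: 0:s, 3:s, 6:s, 7:q1, 11:q2, 12:q3, 13:dot, 16:dot, 17:dot, 18:dot
edges: (0,7,i); (0,12,i); (3,11,i); (7,3,o); (7,6,o); (11,6,o); (12,3,o); (12,6,o); (13,6,hold); (16,3,hold); (17,6,hold); (18,6,hold)


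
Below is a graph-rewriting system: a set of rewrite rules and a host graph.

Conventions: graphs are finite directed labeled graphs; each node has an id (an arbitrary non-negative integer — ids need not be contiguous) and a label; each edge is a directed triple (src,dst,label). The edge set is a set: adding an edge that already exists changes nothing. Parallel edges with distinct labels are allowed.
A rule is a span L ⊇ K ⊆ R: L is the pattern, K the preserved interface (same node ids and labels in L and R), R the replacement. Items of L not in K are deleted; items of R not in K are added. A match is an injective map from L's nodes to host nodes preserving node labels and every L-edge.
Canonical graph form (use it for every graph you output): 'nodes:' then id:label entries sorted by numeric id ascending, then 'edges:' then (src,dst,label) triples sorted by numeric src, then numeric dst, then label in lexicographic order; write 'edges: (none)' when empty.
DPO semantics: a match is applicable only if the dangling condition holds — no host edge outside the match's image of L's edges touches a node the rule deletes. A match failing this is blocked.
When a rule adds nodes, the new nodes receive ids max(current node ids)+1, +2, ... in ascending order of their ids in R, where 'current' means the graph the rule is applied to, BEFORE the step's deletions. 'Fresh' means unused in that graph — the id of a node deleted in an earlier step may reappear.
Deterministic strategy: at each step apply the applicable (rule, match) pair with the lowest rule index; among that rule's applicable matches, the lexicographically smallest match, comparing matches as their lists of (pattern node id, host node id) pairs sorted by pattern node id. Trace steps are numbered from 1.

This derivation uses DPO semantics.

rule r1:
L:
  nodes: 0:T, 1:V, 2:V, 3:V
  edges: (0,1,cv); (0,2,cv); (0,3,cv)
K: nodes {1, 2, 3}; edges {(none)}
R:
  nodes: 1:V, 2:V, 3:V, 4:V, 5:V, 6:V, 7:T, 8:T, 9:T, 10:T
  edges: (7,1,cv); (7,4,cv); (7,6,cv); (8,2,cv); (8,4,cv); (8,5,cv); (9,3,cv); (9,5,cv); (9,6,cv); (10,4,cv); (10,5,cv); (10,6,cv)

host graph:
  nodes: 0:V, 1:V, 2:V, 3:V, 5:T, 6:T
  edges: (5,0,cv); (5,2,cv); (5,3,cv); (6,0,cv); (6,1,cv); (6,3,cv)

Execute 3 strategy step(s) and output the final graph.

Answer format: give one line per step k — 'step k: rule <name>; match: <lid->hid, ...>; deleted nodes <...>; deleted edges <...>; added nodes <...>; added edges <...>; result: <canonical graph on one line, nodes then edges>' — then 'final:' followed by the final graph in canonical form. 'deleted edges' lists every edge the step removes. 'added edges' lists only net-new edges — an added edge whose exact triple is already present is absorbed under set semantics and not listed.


step 1: rule r1; match: 0->5, 1->0, 2->2, 3->3; deleted nodes 5; deleted edges (5,0,cv); (5,2,cv); (5,3,cv); added nodes 7, 8, 9, 10, 11, 12, 13; added edges (10,0,cv); (10,7,cv); (10,9,cv); (11,2,cv); (11,7,cv); (11,8,cv); (12,3,cv); (12,8,cv); (12,9,cv); (13,7,cv); (13,8,cv); (13,9,cv); result: nodes: 0:V, 1:V, 2:V, 3:V, 6:T, 7:V, 8:V, 9:V, 10:T, 11:T, 12:T, 13:T edges: (6,0,cv); (6,1,cv); (6,3,cv); (10,0,cv); (10,7,cv); (10,9,cv); (11,2,cv); (11,7,cv); (11,8,cv); (12,3,cv); (12,8,cv); (12,9,cv); (13,7,cv); (13,8,cv); (13,9,cv)
step 2: rule r1; match: 0->6, 1->0, 2->1, 3->3; deleted nodes 6; deleted edges (6,0,cv); (6,1,cv); (6,3,cv); added nodes 14, 15, 16, 17, 18, 19, 20; added edges (17,0,cv); (17,14,cv); (17,16,cv); (18,1,cv); (18,14,cv); (18,15,cv); (19,3,cv); (19,15,cv); (19,16,cv); (20,14,cv); (20,15,cv); (20,16,cv); result: nodes: 0:V, 1:V, 2:V, 3:V, 7:V, 8:V, 9:V, 10:T, 11:T, 12:T, 13:T, 14:V, 15:V, 16:V, 17:T, 18:T, 19:T, 20:T edges: (10,0,cv); (10,7,cv); (10,9,cv); (11,2,cv); (11,7,cv); (11,8,cv); (12,3,cv); (12,8,cv); (12,9,cv); (13,7,cv); (13,8,cv); (13,9,cv); (17,0,cv); (17,14,cv); (17,16,cv); (18,1,cv); (18,14,cv); (18,15,cv); (19,3,cv); (19,15,cv); (19,16,cv); (20,14,cv); (20,15,cv); (20,16,cv)
step 3: rule r1; match: 0->10, 1->0, 2->7, 3->9; deleted nodes 10; deleted edges (10,0,cv); (10,7,cv); (10,9,cv); added nodes 21, 22, 23, 24, 25, 26, 27; added edges (24,0,cv); (24,21,cv); (24,23,cv); (25,7,cv); (25,21,cv); (25,22,cv); (26,9,cv); (26,22,cv); (26,23,cv); (27,21,cv); (27,22,cv); (27,23,cv); result: nodes: 0:V, 1:V, 2:V, 3:V, 7:V, 8:V, 9:V, 11:T, 12:T, 13:T, 14:V, 15:V, 16:V, 17:T, 18:T, 19:T, 20:T, 21:V, 22:V, 23:V, 24:T, 25:T, 26:T, 27:T edges: (11,2,cv); (11,7,cv); (11,8,cv); (12,3,cv); (12,8,cv); (12,9,cv); (13,7,cv); (13,8,cv); (13,9,cv); (17,0,cv); (17,14,cv); (17,16,cv); (18,1,cv); (18,14,cv); (18,15,cv); (19,3,cv); (19,15,cv); (19,16,cv); (20,14,cv); (20,15,cv); (20,16,cv); (24,0,cv); (24,21,cv); (24,23,cv); (25,7,cv); (25,21,cv); (25,22,cv); (26,9,cv); (26,22,cv); (26,23,cv); (27,21,cv); (27,22,cv); (27,23,cv)
final:
nodes: 0:V, 1:V, 2:V, 3:V, 7:V, 8:V, 9:V, 11:T, 12:T, 13:T, 14:V, 15:V, 16:V, 17:T, 18:T, 19:T, 20:T, 21:V, 22:V, 23:V, 24:T, 25:T, 26:T, 27:T
edges: (11,2,cv); (11,7,cv); (11,8,cv); (12,3,cv); (12,8,cv); (12,9,cv); (13,7,cv); (13,8,cv); (13,9,cv); (17,0,cv); (17,14,cv); (17,16,cv); (18,1,cv); (18,14,cv); (18,15,cv); (19,3,cv); (19,15,cv); (19,16,cv); (20,14,cv); (20,15,cv); (20,16,cv); (24,0,cv); (24,21,cv); (24,23,cv); (25,7,cv); (25,21,cv); (25,22,cv); (26,9,cv); (26,22,cv); (26,23,cv); (27,21,cv); (27,22,cv); (27,23,cv)


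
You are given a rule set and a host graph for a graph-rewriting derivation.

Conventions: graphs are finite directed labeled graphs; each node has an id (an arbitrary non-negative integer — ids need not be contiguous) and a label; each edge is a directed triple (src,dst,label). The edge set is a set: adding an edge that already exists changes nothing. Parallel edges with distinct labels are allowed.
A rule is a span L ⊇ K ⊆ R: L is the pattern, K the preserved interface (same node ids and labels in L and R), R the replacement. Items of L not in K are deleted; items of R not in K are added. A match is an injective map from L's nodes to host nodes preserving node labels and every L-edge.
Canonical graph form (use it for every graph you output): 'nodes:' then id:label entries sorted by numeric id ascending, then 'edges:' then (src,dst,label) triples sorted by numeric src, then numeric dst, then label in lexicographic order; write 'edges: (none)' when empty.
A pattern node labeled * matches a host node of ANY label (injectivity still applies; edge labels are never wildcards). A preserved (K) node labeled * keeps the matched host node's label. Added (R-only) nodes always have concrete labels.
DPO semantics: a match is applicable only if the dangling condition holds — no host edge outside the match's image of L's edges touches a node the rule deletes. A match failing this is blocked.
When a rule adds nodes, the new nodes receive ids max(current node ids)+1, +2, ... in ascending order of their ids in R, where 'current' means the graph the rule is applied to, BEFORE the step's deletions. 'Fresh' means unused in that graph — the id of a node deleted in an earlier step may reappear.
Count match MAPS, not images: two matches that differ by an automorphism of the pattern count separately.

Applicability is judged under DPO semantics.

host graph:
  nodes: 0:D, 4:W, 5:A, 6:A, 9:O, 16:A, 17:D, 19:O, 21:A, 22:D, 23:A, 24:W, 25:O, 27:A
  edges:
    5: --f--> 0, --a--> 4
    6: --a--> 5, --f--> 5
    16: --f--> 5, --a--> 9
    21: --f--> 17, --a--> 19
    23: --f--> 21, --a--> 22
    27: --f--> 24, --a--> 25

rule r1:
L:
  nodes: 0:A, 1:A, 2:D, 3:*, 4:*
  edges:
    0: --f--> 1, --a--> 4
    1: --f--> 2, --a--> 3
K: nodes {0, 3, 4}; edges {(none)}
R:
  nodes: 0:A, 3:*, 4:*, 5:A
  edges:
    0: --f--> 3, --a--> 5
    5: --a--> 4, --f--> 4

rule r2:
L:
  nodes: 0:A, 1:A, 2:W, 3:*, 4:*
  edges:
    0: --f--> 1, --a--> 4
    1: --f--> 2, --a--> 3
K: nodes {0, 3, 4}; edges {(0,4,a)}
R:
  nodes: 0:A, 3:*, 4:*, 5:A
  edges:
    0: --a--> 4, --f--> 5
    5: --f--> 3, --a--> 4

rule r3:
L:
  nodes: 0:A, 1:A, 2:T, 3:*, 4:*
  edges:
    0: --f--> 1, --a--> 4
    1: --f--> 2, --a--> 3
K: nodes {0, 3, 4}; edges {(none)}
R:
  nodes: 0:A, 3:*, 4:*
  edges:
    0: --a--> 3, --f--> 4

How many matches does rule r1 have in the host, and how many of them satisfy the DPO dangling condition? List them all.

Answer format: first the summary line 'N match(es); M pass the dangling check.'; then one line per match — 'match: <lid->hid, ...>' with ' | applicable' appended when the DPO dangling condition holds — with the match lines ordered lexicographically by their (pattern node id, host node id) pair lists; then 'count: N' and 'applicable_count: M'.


2 match(es); 1 pass the dangling check.
match: 0->16, 1->5, 2->0, 3->4, 4->9
match: 0->23, 1->21, 2->17, 3->19, 4->22 | applicable
count: 2
applicable_count: 1


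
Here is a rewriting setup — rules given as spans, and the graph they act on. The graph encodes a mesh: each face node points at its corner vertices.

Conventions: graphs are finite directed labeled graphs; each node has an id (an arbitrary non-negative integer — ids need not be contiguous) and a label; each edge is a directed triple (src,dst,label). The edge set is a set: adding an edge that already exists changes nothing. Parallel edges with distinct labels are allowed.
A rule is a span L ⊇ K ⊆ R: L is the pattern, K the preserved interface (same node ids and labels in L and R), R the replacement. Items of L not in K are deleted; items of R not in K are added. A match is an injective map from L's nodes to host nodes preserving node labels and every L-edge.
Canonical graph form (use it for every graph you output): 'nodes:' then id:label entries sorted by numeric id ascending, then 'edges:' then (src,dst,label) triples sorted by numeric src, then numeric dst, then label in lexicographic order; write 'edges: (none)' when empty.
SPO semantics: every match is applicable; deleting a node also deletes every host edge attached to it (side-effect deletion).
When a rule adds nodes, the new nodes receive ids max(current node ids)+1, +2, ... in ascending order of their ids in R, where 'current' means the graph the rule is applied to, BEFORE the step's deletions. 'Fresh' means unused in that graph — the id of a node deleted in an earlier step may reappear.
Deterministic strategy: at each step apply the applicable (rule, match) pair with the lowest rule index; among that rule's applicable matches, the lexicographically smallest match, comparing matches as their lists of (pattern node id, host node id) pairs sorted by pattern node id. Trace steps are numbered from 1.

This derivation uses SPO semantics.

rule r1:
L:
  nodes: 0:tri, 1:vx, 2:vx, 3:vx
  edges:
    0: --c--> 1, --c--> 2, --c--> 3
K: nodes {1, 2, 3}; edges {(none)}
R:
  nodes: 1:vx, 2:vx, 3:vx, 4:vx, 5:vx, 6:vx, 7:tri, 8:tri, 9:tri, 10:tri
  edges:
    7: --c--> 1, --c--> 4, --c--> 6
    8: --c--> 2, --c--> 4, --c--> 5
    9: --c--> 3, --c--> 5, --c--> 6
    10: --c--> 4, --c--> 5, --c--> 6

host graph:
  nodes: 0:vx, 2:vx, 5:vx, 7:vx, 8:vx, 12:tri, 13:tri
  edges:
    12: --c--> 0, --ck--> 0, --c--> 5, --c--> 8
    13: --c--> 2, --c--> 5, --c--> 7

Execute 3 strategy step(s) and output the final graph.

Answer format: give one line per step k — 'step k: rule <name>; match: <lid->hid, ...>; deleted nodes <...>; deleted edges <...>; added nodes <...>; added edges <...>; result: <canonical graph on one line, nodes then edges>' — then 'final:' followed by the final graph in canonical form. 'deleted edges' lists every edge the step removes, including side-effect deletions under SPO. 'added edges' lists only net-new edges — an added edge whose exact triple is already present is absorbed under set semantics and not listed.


step 1: rule r1; match: 0->12, 1->0, 2->5, 3->8; deleted nodes 12; deleted edges (12,0,c); (12,0,ck); (12,5,c); (12,8,c); added nodes 14, 15, 16, 17, 18, 19, 20; added edges (17,0,c); (17,14,c); (17,16,c); (18,5,c); (18,14,c); (18,15,c); (19,8,c); (19,15,c); (19,16,c); (20,14,c); (20,15,c); (20,16,c); result: nodes: 0:vx, 2:vx, 5:vx, 7:vx, 8:vx, 13:tri, 14:vx, 15:vx, 16:vx, 17:tri, 18:tri, 19:tri, 20:tri edges: (13,2,c); (13,5,c); (13,7,c); (17,0,c); (17,14,c); (17,16,c); (18,5,c); (18,14,c); (18,15,c); (19,8,c); (19,15,c); (19,16,c); (20,14,c); (20,15,c); (20,16,c)
step 2: rule r1; match: 0->13, 1->2, 2->5, 3->7; deleted nodes 13; deleted edges (13,2,c); (13,5,c); (13,7,c); added nodes 21, 22, 23, 24, 25, 26, 27; added edges (24,2,c); (24,21,c); (24,23,c); (25,5,c); (25,21,c); (25,22,c); (26,7,c); (26,22,c); (26,23,c); (27,21,c); (27,22,c); (27,23,c); result: nodes: 0:vx, 2:vx, 5:vx, 7:vx, 8:vx, 14:vx, 15:vx, 16:vx, 17:tri, 18:tri, 19:tri, 20:tri, 21:vx, 22:vx, 23:vx, 24:tri, 25:tri, 26:tri, 27:tri edges: (17,0,c); (17,14,c); (17,16,c); (18,5,c); (18,14,c); (18,15,c); (19,8,c); (19,15,c); (19,16,c); (20,14,c); (20,15,c); (20,16,c); (24,2,c); (24,21,c); (24,23,c); (25,5,c); (25,21,c); (25,22,c); (26,7,c); (26,22,c); (26,23,c); (27,21,c); (27,22,c); (27,23,c)
step 3: rule r1; match: 0->17, 1->0, 2->14, 3->16; deleted nodes 17; deleted edges (17,0,c); (17,14,c); (17,16,c); added nodes 28, 29, 30, 31, 32, 33, 34; added edges (31,0,c); (31,28,c); (31,30,c); (32,14,c); (32,28,c); (32,29,c); (33,16,c); (33,29,c); (33,30,c); (34,28,c); (34,29,c); (34,30,c); result: nodes: 0:vx, 2:vx, 5:vx, 7:vx, 8:vx, 14:vx, 15:vx, 16:vx, 18:tri, 19:tri, 20:tri, 21:vx, 22:vx, 23:vx, 24:tri, 25:tri, 26:tri, 27:tri, 28:vx, 29:vx, 30:vx, 31:tri, 32:tri, 33:tri, 34:tri edges: (18,5,c); (18,14,c); (18,15,c); (19,8,c); (19,15,c); (19,16,c); (20,14,c); (20,15,c); (20,16,c); (24,2,c); (24,21,c); (24,23,c); (25,5,c); (25,21,c); (25,22,c); (26,7,c); (26,22,c); (26,23,c); (27,21,c); (27,22,c); (27,23,c); (31,0,c); (31,28,c); (31,30,c); (32,14,c); (32,28,c); (32,29,c); (33,16,c); (33,29,c); (33,30,c); (34,28,c); (34,29,c); (34,30,c)
final:
nodes: 0:vx, 2:vx, 5:vx, 7:vx, 8:vx, 14:vx, 15:vx, 16:vx, 18:tri, 19:tri, 20:tri, 21:vx, 22:vx, 23:vx, 24:tri, 25:tri, 26:tri, 27:tri, 28:vx, 29:vx, 30:vx, 31:tri, 32:tri, 33:tri, 34:tri
edges: (18,5,c); (18,14,c); (18,15,c); (19,8,c); (19,15,c); (19,16,c); (20,14,c); (20,15,c); (20,16,c); (24,2,c); (24,21,c); (24,23,c); (25,5,c); (25,21,c); (25,22,c); (26,7,c); (26,22,c); (26,23,c); (27,21,c); (27,22,c); (27,23,c); (31,0,c); (31,28,c); (31,30,c); (32,14,c); (32,28,c); (32,29,c); (33,16,c); (33,29,c); (33,30,c); (34,28,c); (34,29,c); (34,30,c)
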